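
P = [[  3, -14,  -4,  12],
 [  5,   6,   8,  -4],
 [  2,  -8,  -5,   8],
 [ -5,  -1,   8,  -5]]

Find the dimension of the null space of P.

Row reduce to echelon form.
R2 ← R2 − (5/3)·R1: [0, 88/3, 44/3, -24]
R3 ← R3 − (2/3)·R1: [0, 4/3, -7/3, 0]
R4 ← R4 + (5/3)·R1: [0, -73/3, 4/3, 15]
R3 ← R3 − (1/22)·R2: [0, 0, -3, 12/11]
R4 ← R4 + (73/88)·R2: [0, 0, 27/2, -54/11]
R4 ← R4 + (9/2)·R3: [0, 0, 0, 0]
3 nonzero rows, so rank(P) = 3.
P has 4 columns; by rank–nullity, nullity = 4 − 3 = 1.

1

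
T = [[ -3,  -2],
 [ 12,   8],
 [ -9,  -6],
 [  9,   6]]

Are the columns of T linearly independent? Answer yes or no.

Row reduce T to echelon form.
R2 ← R2 + (4)·R1: [0, 0]
R3 ← R3 − (3)·R1: [0, 0]
R4 ← R4 + (3)·R1: [0, 0]
1 pivot among 2 columns.
Only 1 < 2 pivot columns, so the columns are linearly dependent.

no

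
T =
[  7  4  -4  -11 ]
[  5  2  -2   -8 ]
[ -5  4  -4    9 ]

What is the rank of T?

Row reduce to echelon form.
R2 ← R2 − (5/7)·R1: [0, -6/7, 6/7, -1/7]
R3 ← R3 + (5/7)·R1: [0, 48/7, -48/7, 8/7]
R3 ← R3 + (8)·R2: [0, 0, 0, 0]
Echelon form has 2 nonzero rows, so rank(T) = 2.

2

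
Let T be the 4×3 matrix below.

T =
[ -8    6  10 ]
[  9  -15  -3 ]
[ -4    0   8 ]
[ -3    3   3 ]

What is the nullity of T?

Row reduce to echelon form.
R2 ← R2 + (9/8)·R1: [0, -33/4, 33/4]
R3 ← R3 − (1/2)·R1: [0, -3, 3]
R4 ← R4 − (3/8)·R1: [0, 3/4, -3/4]
R3 ← R3 − (4/11)·R2: [0, 0, 0]
R4 ← R4 + (1/11)·R2: [0, 0, 0]
2 nonzero rows, so rank(T) = 2.
T has 3 columns; by rank–nullity, nullity = 3 − 2 = 1.

1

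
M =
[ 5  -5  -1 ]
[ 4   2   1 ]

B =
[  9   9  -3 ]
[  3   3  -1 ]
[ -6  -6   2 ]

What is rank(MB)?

1

First compute MB:
[[ 36,  36, -12],
 [ 36,  36, -12]]
Now row reduce the product.
R2 ← R2 − R1: [0, 0, 0]
1 nonzero row, so rank(MB) = 1.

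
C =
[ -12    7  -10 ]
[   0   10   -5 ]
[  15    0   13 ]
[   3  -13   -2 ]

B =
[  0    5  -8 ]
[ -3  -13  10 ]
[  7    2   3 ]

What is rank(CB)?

First compute CB:
[[-91, -171, 136],
 [-65, -140,  85],
 [ 91, 101, -81],
 [ 25, 180, -160]]
Now row reduce the product.
R2 ← R2 − (5/7)·R1: [0, -125/7, -85/7]
R3 ← R3 + R1: [0, -70, 55]
R4 ← R4 + (25/91)·R1: [0, 12105/91, -11160/91]
R3 ← R3 − (98/25)·R2: [0, 0, 513/5]
R4 ← R4 + (2421/325)·R2: [0, 0, -13851/65]
R4 ← R4 + (27/13)·R3: [0, 0, 0]
3 nonzero rows, so rank(CB) = 3.

3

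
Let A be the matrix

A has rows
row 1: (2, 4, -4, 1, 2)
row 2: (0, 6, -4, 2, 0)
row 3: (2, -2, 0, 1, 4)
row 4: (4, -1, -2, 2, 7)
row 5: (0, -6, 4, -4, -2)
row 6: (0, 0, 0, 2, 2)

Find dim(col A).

3

Row reduce to echelon form.
R3 ← R3 − R1: [0, -6, 4, 0, 2]
R4 ← R4 − (2)·R1: [0, -9, 6, 0, 3]
R3 ← R3 + R2: [0, 0, 0, 2, 2]
R4 ← R4 + (3/2)·R2: [0, 0, 0, 3, 3]
R5 ← R5 + R2: [0, 0, 0, -2, -2]
R4 ← R4 − (3/2)·R3: [0, 0, 0, 0, 0]
R5 ← R5 + R3: [0, 0, 0, 0, 0]
R6 ← R6 − R3: [0, 0, 0, 0, 0]
Echelon form has 3 nonzero rows, so rank(A) = 3.
The column space has dimension equal to the rank: 3.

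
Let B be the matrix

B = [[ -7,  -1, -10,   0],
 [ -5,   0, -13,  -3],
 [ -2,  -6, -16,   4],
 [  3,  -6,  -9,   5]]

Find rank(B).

3

Row reduce to echelon form.
R2 ← R2 − (5/7)·R1: [0, 5/7, -41/7, -3]
R3 ← R3 − (2/7)·R1: [0, -40/7, -92/7, 4]
R4 ← R4 + (3/7)·R1: [0, -45/7, -93/7, 5]
R3 ← R3 + (8)·R2: [0, 0, -60, -20]
R4 ← R4 + (9)·R2: [0, 0, -66, -22]
R4 ← R4 − (11/10)·R3: [0, 0, 0, 0]
Echelon form has 3 nonzero rows, so rank(B) = 3.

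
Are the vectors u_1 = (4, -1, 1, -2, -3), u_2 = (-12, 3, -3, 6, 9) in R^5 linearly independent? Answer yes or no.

Form the matrix with these vectors as rows and row reduce.
R2 ← R2 + (3)·R1: [0, 0, 0, 0, 0]
1 nonzero row, so the 2 vectors span a space of dimension 1.
Since 1 < 2, the vectors are linearly dependent.

no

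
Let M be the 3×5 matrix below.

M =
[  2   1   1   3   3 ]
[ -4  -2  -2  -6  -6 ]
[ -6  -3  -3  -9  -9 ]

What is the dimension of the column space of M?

Row reduce to echelon form.
R2 ← R2 + (2)·R1: [0, 0, 0, 0, 0]
R3 ← R3 + (3)·R1: [0, 0, 0, 0, 0]
Echelon form has 1 nonzero row, so rank(M) = 1.
The column space has dimension equal to the rank: 1.

1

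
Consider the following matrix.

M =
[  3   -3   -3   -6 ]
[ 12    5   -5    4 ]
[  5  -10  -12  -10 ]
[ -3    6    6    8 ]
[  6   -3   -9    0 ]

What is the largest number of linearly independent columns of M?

Row reduce to echelon form.
R2 ← R2 − (4)·R1: [0, 17, 7, 28]
R3 ← R3 − (5/3)·R1: [0, -5, -7, 0]
R4 ← R4 + R1: [0, 3, 3, 2]
R5 ← R5 − (2)·R1: [0, 3, -3, 12]
R3 ← R3 + (5/17)·R2: [0, 0, -84/17, 140/17]
R4 ← R4 − (3/17)·R2: [0, 0, 30/17, -50/17]
R5 ← R5 − (3/17)·R2: [0, 0, -72/17, 120/17]
R4 ← R4 + (5/14)·R3: [0, 0, 0, 0]
R5 ← R5 − (6/7)·R3: [0, 0, 0, 0]
Echelon form has 3 nonzero rows, so rank(M) = 3.
The rank gives the maximum number of linearly independent columns: 3.

3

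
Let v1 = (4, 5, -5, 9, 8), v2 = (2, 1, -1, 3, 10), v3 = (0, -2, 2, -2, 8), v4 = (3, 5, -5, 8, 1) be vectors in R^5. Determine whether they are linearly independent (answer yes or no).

Form the matrix with these vectors as rows and row reduce.
R2 ← R2 − (1/2)·R1: [0, -3/2, 3/2, -3/2, 6]
R4 ← R4 − (3/4)·R1: [0, 5/4, -5/4, 5/4, -5]
R3 ← R3 − (4/3)·R2: [0, 0, 0, 0, 0]
R4 ← R4 + (5/6)·R2: [0, 0, 0, 0, 0]
2 nonzero rows, so the 4 vectors span a space of dimension 2.
Since 2 < 4, the vectors are linearly dependent.

no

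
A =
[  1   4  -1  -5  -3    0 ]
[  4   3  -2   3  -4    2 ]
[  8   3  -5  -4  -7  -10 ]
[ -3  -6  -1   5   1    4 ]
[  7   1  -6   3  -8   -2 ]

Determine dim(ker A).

2

Row reduce to echelon form.
R2 ← R2 − (4)·R1: [0, -13, 2, 23, 8, 2]
R3 ← R3 − (8)·R1: [0, -29, 3, 36, 17, -10]
R4 ← R4 + (3)·R1: [0, 6, -4, -10, -8, 4]
R5 ← R5 − (7)·R1: [0, -27, 1, 38, 13, -2]
R3 ← R3 − (29/13)·R2: [0, 0, -19/13, -199/13, -11/13, -188/13]
R4 ← R4 + (6/13)·R2: [0, 0, -40/13, 8/13, -56/13, 64/13]
R5 ← R5 − (27/13)·R2: [0, 0, -41/13, -127/13, -47/13, -80/13]
R4 ← R4 − (40/19)·R3: [0, 0, 0, 624/19, -48/19, 672/19]
R5 ← R5 − (41/19)·R3: [0, 0, 0, 442/19, -34/19, 476/19]
R5 ← R5 − (17/24)·R4: [0, 0, 0, 0, 0, 0]
4 nonzero rows, so rank(A) = 4.
A has 6 columns; by rank–nullity, nullity = 6 − 4 = 2.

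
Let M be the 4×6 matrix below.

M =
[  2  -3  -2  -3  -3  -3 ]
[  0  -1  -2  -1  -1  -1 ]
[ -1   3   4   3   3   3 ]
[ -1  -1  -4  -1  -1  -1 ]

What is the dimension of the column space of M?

2

Row reduce to echelon form.
R3 ← R3 + (1/2)·R1: [0, 3/2, 3, 3/2, 3/2, 3/2]
R4 ← R4 + (1/2)·R1: [0, -5/2, -5, -5/2, -5/2, -5/2]
R3 ← R3 + (3/2)·R2: [0, 0, 0, 0, 0, 0]
R4 ← R4 − (5/2)·R2: [0, 0, 0, 0, 0, 0]
Echelon form has 2 nonzero rows, so rank(M) = 2.
The column space has dimension equal to the rank: 2.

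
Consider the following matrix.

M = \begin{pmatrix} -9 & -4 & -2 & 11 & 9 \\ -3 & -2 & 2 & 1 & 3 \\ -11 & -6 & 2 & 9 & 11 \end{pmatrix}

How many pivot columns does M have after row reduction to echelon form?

Row reduce to echelon form.
R2 ← R2 − (1/3)·R1: [0, -2/3, 8/3, -8/3, 0]
R3 ← R3 − (11/9)·R1: [0, -10/9, 40/9, -40/9, 0]
R3 ← R3 − (5/3)·R2: [0, 0, 0, 0, 0]
Echelon form has 2 nonzero rows, so rank(M) = 2.
Each nonzero row contributes one pivot column: 2 pivot columns.

2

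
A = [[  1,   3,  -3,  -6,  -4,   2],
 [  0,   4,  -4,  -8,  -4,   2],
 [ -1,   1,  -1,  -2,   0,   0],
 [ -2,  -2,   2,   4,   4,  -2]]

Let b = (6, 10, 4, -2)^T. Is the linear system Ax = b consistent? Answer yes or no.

yes

Row reduce the augmented matrix [A | b].
R3 ← R3 + R1: [0, 4, -4, -8, -4, 2, 10]
R4 ← R4 + (2)·R1: [0, 4, -4, -8, -4, 2, 10]
R3 ← R3 − R2: [0, 0, 0, 0, 0, 0, 0]
R4 ← R4 − R2: [0, 0, 0, 0, 0, 0, 0]
The echelon form has 2 nonzero rows, and every pivot lies in the first 6 columns, so rank(A) = rank([A|b]) = 2.
The system is consistent.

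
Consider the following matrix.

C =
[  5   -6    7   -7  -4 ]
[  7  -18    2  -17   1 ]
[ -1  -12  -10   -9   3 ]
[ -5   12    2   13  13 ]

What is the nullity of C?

Row reduce to echelon form.
R2 ← R2 − (7/5)·R1: [0, -48/5, -39/5, -36/5, 33/5]
R3 ← R3 + (1/5)·R1: [0, -66/5, -43/5, -52/5, 11/5]
R4 ← R4 + R1: [0, 6, 9, 6, 9]
R3 ← R3 − (11/8)·R2: [0, 0, 17/8, -1/2, -55/8]
R4 ← R4 + (5/8)·R2: [0, 0, 33/8, 3/2, 105/8]
R4 ← R4 − (33/17)·R3: [0, 0, 0, 42/17, 450/17]
4 nonzero rows, so rank(C) = 4.
C has 5 columns; by rank–nullity, nullity = 5 − 4 = 1.

1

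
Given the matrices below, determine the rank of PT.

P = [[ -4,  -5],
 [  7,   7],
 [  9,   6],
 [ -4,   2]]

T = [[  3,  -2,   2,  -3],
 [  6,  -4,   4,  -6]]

First compute PT:
[[-42,  28, -28,  42],
 [ 63, -42,  42, -63],
 [ 63, -42,  42, -63],
 [  0,   0,   0,   0]]
Now row reduce the product.
R2 ← R2 + (3/2)·R1: [0, 0, 0, 0]
R3 ← R3 + (3/2)·R1: [0, 0, 0, 0]
1 nonzero row, so rank(PT) = 1.

1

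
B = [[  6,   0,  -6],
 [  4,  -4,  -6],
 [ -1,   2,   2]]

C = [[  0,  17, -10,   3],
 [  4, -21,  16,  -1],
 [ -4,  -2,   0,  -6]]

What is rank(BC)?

First compute BC:
[[ 24, 114, -60,  54],
 [  8, 164, -104,  52],
 [  0, -63,  42, -17]]
Now row reduce the product.
R2 ← R2 − (1/3)·R1: [0, 126, -84, 34]
R3 ← R3 + (1/2)·R2: [0, 0, 0, 0]
2 nonzero rows, so rank(BC) = 2.

2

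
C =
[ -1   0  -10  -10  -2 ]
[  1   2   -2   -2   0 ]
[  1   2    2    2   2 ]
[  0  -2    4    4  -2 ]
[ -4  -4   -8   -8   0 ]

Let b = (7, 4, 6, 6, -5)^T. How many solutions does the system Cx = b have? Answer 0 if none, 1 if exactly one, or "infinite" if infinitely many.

Row reduce the augmented matrix [C | b].
R2 ← R2 + R1: [0, 2, -12, -12, -2, 11]
R3 ← R3 + R1: [0, 2, -8, -8, 0, 13]
R5 ← R5 − (4)·R1: [0, -4, 32, 32, 8, -33]
R3 ← R3 − R2: [0, 0, 4, 4, 2, 2]
R4 ← R4 + R2: [0, 0, -8, -8, -4, 17]
R5 ← R5 + (2)·R2: [0, 0, 8, 8, 4, -11]
R4 ← R4 + (2)·R3: [0, 0, 0, 0, 0, 21]
R5 ← R5 − (2)·R3: [0, 0, 0, 0, 0, -15]
R5 ← R5 + (5/7)·R4: [0, 0, 0, 0, 0, 0]
The echelon form has 4 nonzero rows; the last pivot sits in the augmented column, so rank(C) = 3 but rank([C|b]) = 4.
Since the ranks differ, the system is inconsistent.
It has no solutions.

0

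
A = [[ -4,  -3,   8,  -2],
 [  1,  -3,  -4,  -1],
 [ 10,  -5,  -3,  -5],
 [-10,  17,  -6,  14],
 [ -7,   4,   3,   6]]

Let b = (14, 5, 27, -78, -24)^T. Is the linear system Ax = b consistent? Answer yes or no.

yes

Row reduce the augmented matrix [A | b].
R2 ← R2 + (1/4)·R1: [0, -15/4, -2, -3/2, 17/2]
R3 ← R3 + (5/2)·R1: [0, -25/2, 17, -10, 62]
R4 ← R4 − (5/2)·R1: [0, 49/2, -26, 19, -113]
R5 ← R5 − (7/4)·R1: [0, 37/4, -11, 19/2, -97/2]
R3 ← R3 − (10/3)·R2: [0, 0, 71/3, -5, 101/3]
R4 ← R4 + (98/15)·R2: [0, 0, -586/15, 46/5, -862/15]
R5 ← R5 + (37/15)·R2: [0, 0, -239/15, 29/5, -413/15]
R4 ← R4 + (586/355)·R3: [0, 0, 0, 336/355, -672/355]
R5 ← R5 + (239/355)·R3: [0, 0, 0, 864/355, -1728/355]
R5 ← R5 − (18/7)·R4: [0, 0, 0, 0, 0]
The echelon form has 4 nonzero rows, and every pivot lies in the first 4 columns, so rank(A) = rank([A|b]) = 4.
The system is consistent.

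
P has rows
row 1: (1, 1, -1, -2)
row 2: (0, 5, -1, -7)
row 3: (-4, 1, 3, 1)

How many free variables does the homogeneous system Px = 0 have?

2

Row reduce to echelon form.
R3 ← R3 + (4)·R1: [0, 5, -1, -7]
R3 ← R3 − R2: [0, 0, 0, 0]
2 nonzero rows, so rank(P) = 2.
P has 4 columns; by rank–nullity, nullity = 4 − 2 = 2.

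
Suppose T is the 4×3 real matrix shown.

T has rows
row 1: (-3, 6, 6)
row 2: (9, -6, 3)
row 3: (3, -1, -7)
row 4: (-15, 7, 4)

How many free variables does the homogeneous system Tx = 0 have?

0

Row reduce to echelon form.
R2 ← R2 + (3)·R1: [0, 12, 21]
R3 ← R3 + R1: [0, 5, -1]
R4 ← R4 − (5)·R1: [0, -23, -26]
R3 ← R3 − (5/12)·R2: [0, 0, -39/4]
R4 ← R4 + (23/12)·R2: [0, 0, 57/4]
R4 ← R4 + (19/13)·R3: [0, 0, 0]
3 nonzero rows, so rank(T) = 3.
T has 3 columns; by rank–nullity, nullity = 3 − 3 = 0.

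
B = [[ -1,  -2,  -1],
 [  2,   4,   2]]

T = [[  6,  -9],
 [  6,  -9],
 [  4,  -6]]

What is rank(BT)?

First compute BT:
[[-22,  33],
 [ 44, -66]]
Now row reduce the product.
R2 ← R2 + (2)·R1: [0, 0]
1 nonzero row, so rank(BT) = 1.

1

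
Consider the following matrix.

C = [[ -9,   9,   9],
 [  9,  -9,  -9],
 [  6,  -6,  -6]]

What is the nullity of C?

2

Row reduce to echelon form.
R2 ← R2 + R1: [0, 0, 0]
R3 ← R3 + (2/3)·R1: [0, 0, 0]
1 nonzero row, so rank(C) = 1.
C has 3 columns; by rank–nullity, nullity = 3 − 1 = 2.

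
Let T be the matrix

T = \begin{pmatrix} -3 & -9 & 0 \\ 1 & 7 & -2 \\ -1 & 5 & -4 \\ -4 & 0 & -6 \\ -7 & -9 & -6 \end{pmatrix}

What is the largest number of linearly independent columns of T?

2

Row reduce to echelon form.
R2 ← R2 + (1/3)·R1: [0, 4, -2]
R3 ← R3 − (1/3)·R1: [0, 8, -4]
R4 ← R4 − (4/3)·R1: [0, 12, -6]
R5 ← R5 − (7/3)·R1: [0, 12, -6]
R3 ← R3 − (2)·R2: [0, 0, 0]
R4 ← R4 − (3)·R2: [0, 0, 0]
R5 ← R5 − (3)·R2: [0, 0, 0]
Echelon form has 2 nonzero rows, so rank(T) = 2.
The rank gives the maximum number of linearly independent columns: 2.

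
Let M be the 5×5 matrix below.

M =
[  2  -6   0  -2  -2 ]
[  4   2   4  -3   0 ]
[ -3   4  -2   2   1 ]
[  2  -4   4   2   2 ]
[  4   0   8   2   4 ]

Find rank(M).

Row reduce to echelon form.
R2 ← R2 − (2)·R1: [0, 14, 4, 1, 4]
R3 ← R3 + (3/2)·R1: [0, -5, -2, -1, -2]
R4 ← R4 − R1: [0, 2, 4, 4, 4]
R5 ← R5 − (2)·R1: [0, 12, 8, 6, 8]
R3 ← R3 + (5/14)·R2: [0, 0, -4/7, -9/14, -4/7]
R4 ← R4 − (1/7)·R2: [0, 0, 24/7, 27/7, 24/7]
R5 ← R5 − (6/7)·R2: [0, 0, 32/7, 36/7, 32/7]
R4 ← R4 + (6)·R3: [0, 0, 0, 0, 0]
R5 ← R5 + (8)·R3: [0, 0, 0, 0, 0]
Echelon form has 3 nonzero rows, so rank(M) = 3.

3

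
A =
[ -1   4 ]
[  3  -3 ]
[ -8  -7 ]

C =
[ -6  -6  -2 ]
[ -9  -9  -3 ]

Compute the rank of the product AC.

First compute AC:
[[-30, -30, -10],
 [  9,   9,   3],
 [111, 111,  37]]
Now row reduce the product.
R2 ← R2 + (3/10)·R1: [0, 0, 0]
R3 ← R3 + (37/10)·R1: [0, 0, 0]
1 nonzero row, so rank(AC) = 1.

1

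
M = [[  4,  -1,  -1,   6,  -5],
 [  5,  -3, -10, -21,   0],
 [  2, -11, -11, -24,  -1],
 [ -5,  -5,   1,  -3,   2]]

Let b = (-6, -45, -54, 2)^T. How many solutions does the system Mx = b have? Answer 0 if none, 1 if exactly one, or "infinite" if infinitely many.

Row reduce the augmented matrix [M | b].
R2 ← R2 − (5/4)·R1: [0, -7/4, -35/4, -57/2, 25/4, -75/2]
R3 ← R3 − (1/2)·R1: [0, -21/2, -21/2, -27, 3/2, -51]
R4 ← R4 + (5/4)·R1: [0, -25/4, -1/4, 9/2, -17/4, -11/2]
R3 ← R3 − (6)·R2: [0, 0, 42, 144, -36, 174]
R4 ← R4 − (25/7)·R2: [0, 0, 31, 744/7, -186/7, 899/7]
R4 ← R4 − (31/42)·R3: [0, 0, 0, 0, 0, 0]
The echelon form has 3 nonzero rows, and every pivot lies in the first 5 columns, so rank(M) = rank([M|b]) = 3.
The system is consistent.
rank = 3 < 5 unknowns, so there are infinitely many solutions.

infinite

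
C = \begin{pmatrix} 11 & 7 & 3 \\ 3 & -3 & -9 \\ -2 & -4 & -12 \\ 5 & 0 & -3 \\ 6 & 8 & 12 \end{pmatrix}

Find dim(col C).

Row reduce to echelon form.
R2 ← R2 − (3/11)·R1: [0, -54/11, -108/11]
R3 ← R3 + (2/11)·R1: [0, -30/11, -126/11]
R4 ← R4 − (5/11)·R1: [0, -35/11, -48/11]
R5 ← R5 − (6/11)·R1: [0, 46/11, 114/11]
R3 ← R3 − (5/9)·R2: [0, 0, -6]
R4 ← R4 − (35/54)·R2: [0, 0, 2]
R5 ← R5 + (23/27)·R2: [0, 0, 2]
R4 ← R4 + (1/3)·R3: [0, 0, 0]
R5 ← R5 + (1/3)·R3: [0, 0, 0]
Echelon form has 3 nonzero rows, so rank(C) = 3.
The column space has dimension equal to the rank: 3.

3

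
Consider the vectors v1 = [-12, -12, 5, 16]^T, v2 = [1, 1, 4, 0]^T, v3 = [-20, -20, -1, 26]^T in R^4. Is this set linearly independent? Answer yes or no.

Form the matrix with these vectors as rows and row reduce.
R2 ← R2 + (1/12)·R1: [0, 0, 53/12, 4/3]
R3 ← R3 − (5/3)·R1: [0, 0, -28/3, -2/3]
R3 ← R3 + (112/53)·R2: [0, 0, 0, 114/53]
3 nonzero rows, so the 3 vectors span a space of dimension 3.
Since 3 = 3, the vectors are linearly independent.

yes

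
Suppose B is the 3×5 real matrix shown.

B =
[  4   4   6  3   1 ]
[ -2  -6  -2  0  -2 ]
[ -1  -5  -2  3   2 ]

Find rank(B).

3

Row reduce to echelon form.
R2 ← R2 + (1/2)·R1: [0, -4, 1, 3/2, -3/2]
R3 ← R3 + (1/4)·R1: [0, -4, -1/2, 15/4, 9/4]
R3 ← R3 − R2: [0, 0, -3/2, 9/4, 15/4]
Echelon form has 3 nonzero rows, so rank(B) = 3.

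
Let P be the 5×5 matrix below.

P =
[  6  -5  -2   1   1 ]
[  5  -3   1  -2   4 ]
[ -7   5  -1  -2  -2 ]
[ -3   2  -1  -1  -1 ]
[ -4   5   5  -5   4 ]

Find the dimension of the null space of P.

Row reduce to echelon form.
R2 ← R2 − (5/6)·R1: [0, 7/6, 8/3, -17/6, 19/6]
R3 ← R3 + (7/6)·R1: [0, -5/6, -10/3, -5/6, -5/6]
R4 ← R4 + (1/2)·R1: [0, -1/2, -2, -1/2, -1/2]
R5 ← R5 + (2/3)·R1: [0, 5/3, 11/3, -13/3, 14/3]
R3 ← R3 + (5/7)·R2: [0, 0, -10/7, -20/7, 10/7]
R4 ← R4 + (3/7)·R2: [0, 0, -6/7, -12/7, 6/7]
R5 ← R5 − (10/7)·R2: [0, 0, -1/7, -2/7, 1/7]
R4 ← R4 − (3/5)·R3: [0, 0, 0, 0, 0]
R5 ← R5 − (1/10)·R3: [0, 0, 0, 0, 0]
3 nonzero rows, so rank(P) = 3.
P has 5 columns; by rank–nullity, nullity = 5 − 3 = 2.

2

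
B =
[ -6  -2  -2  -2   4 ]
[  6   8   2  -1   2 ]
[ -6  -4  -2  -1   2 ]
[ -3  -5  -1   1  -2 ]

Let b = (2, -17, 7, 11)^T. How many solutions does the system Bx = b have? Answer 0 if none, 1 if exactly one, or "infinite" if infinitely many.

infinite

Row reduce the augmented matrix [B | b].
R2 ← R2 + R1: [0, 6, 0, -3, 6, -15]
R3 ← R3 − R1: [0, -2, 0, 1, -2, 5]
R4 ← R4 − (1/2)·R1: [0, -4, 0, 2, -4, 10]
R3 ← R3 + (1/3)·R2: [0, 0, 0, 0, 0, 0]
R4 ← R4 + (2/3)·R2: [0, 0, 0, 0, 0, 0]
The echelon form has 2 nonzero rows, and every pivot lies in the first 5 columns, so rank(B) = rank([B|b]) = 2.
The system is consistent.
rank = 2 < 5 unknowns, so there are infinitely many solutions.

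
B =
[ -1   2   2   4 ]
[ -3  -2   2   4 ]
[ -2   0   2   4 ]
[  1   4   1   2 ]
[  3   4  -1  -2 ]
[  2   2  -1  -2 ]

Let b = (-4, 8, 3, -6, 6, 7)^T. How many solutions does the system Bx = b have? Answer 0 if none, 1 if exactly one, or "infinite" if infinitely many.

Row reduce the augmented matrix [B | b].
R2 ← R2 − (3)·R1: [0, -8, -4, -8, 20]
R3 ← R3 − (2)·R1: [0, -4, -2, -4, 11]
R4 ← R4 + R1: [0, 6, 3, 6, -10]
R5 ← R5 + (3)·R1: [0, 10, 5, 10, -6]
R6 ← R6 + (2)·R1: [0, 6, 3, 6, -1]
R3 ← R3 − (1/2)·R2: [0, 0, 0, 0, 1]
R4 ← R4 + (3/4)·R2: [0, 0, 0, 0, 5]
R5 ← R5 + (5/4)·R2: [0, 0, 0, 0, 19]
R6 ← R6 + (3/4)·R2: [0, 0, 0, 0, 14]
R4 ← R4 − (5)·R3: [0, 0, 0, 0, 0]
R5 ← R5 − (19)·R3: [0, 0, 0, 0, 0]
R6 ← R6 − (14)·R3: [0, 0, 0, 0, 0]
The echelon form has 3 nonzero rows; the last pivot sits in the augmented column, so rank(B) = 2 but rank([B|b]) = 3.
Since the ranks differ, the system is inconsistent.
It has no solutions.

0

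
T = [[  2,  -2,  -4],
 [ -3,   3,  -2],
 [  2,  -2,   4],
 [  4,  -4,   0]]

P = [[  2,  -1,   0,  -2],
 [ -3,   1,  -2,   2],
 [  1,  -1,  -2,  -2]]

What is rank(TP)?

2

First compute TP:
[[  6,   0,  12,   0],
 [-17,   8,  -2,  16],
 [ 14,  -8,  -4, -16],
 [ 20,  -8,   8, -16]]
Now row reduce the product.
R2 ← R2 + (17/6)·R1: [0, 8, 32, 16]
R3 ← R3 − (7/3)·R1: [0, -8, -32, -16]
R4 ← R4 − (10/3)·R1: [0, -8, -32, -16]
R3 ← R3 + R2: [0, 0, 0, 0]
R4 ← R4 + R2: [0, 0, 0, 0]
2 nonzero rows, so rank(TP) = 2.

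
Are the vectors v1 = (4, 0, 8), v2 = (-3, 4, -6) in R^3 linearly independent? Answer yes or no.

Form the matrix with these vectors as rows and row reduce.
R2 ← R2 + (3/4)·R1: [0, 4, 0]
2 nonzero rows, so the 2 vectors span a space of dimension 2.
Since 2 = 2, the vectors are linearly independent.

yes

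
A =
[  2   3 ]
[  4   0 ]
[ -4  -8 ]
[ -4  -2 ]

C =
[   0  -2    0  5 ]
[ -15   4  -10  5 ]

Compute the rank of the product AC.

2

First compute AC:
[[-45,   8, -30,  25],
 [  0,  -8,   0,  20],
 [120, -24,  80, -60],
 [ 30,   0,  20, -30]]
Now row reduce the product.
R3 ← R3 + (8/3)·R1: [0, -8/3, 0, 20/3]
R4 ← R4 + (2/3)·R1: [0, 16/3, 0, -40/3]
R3 ← R3 − (1/3)·R2: [0, 0, 0, 0]
R4 ← R4 + (2/3)·R2: [0, 0, 0, 0]
2 nonzero rows, so rank(AC) = 2.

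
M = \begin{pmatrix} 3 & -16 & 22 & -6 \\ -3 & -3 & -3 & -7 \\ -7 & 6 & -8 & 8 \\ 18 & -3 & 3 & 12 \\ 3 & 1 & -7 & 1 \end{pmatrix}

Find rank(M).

4

Row reduce to echelon form.
R2 ← R2 + R1: [0, -19, 19, -13]
R3 ← R3 + (7/3)·R1: [0, -94/3, 130/3, -6]
R4 ← R4 − (6)·R1: [0, 93, -129, 48]
R5 ← R5 − R1: [0, 17, -29, 7]
R3 ← R3 − (94/57)·R2: [0, 0, 12, 880/57]
R4 ← R4 + (93/19)·R2: [0, 0, -36, -297/19]
R5 ← R5 + (17/19)·R2: [0, 0, -12, -88/19]
R4 ← R4 + (3)·R3: [0, 0, 0, 583/19]
R5 ← R5 + R3: [0, 0, 0, 616/57]
R5 ← R5 − (56/159)·R4: [0, 0, 0, 0]
Echelon form has 4 nonzero rows, so rank(M) = 4.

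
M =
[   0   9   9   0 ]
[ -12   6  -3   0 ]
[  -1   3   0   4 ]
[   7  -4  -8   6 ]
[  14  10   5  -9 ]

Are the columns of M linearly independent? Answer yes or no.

yes

Row reduce M to echelon form.
Swap R1 ↔ R2
R3 ← R3 − (1/12)·R1: [0, 5/2, 1/4, 4]
R4 ← R4 + (7/12)·R1: [0, -1/2, -39/4, 6]
R5 ← R5 + (7/6)·R1: [0, 17, 3/2, -9]
R3 ← R3 − (5/18)·R2: [0, 0, -9/4, 4]
R4 ← R4 + (1/18)·R2: [0, 0, -37/4, 6]
R5 ← R5 − (17/9)·R2: [0, 0, -31/2, -9]
R4 ← R4 − (37/9)·R3: [0, 0, 0, -94/9]
R5 ← R5 − (62/9)·R3: [0, 0, 0, -329/9]
R5 ← R5 − (7/2)·R4: [0, 0, 0, 0]
4 pivots among 4 columns.
Every column is a pivot column, so the columns are linearly independent.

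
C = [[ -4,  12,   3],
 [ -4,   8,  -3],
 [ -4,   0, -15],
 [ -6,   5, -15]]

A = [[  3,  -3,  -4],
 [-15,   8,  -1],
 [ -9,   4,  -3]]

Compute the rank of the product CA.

2

First compute CA:
[[-219, 120,  -5],
 [-105,  64,  17],
 [123, -48,  61],
 [ 42,  -2,  64]]
Now row reduce the product.
R2 ← R2 − (35/73)·R1: [0, 472/73, 1416/73]
R3 ← R3 + (41/73)·R1: [0, 1416/73, 4248/73]
R4 ← R4 + (14/73)·R1: [0, 1534/73, 4602/73]
R3 ← R3 − (3)·R2: [0, 0, 0]
R4 ← R4 − (13/4)·R2: [0, 0, 0]
2 nonzero rows, so rank(CA) = 2.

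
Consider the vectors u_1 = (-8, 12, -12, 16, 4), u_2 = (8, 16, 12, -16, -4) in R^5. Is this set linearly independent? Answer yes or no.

Form the matrix with these vectors as rows and row reduce.
R2 ← R2 + R1: [0, 28, 0, 0, 0]
2 nonzero rows, so the 2 vectors span a space of dimension 2.
Since 2 = 2, the vectors are linearly independent.

yes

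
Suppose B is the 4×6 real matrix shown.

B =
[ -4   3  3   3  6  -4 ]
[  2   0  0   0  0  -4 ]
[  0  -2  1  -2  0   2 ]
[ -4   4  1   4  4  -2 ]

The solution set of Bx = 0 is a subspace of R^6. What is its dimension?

Row reduce to echelon form.
R2 ← R2 + (1/2)·R1: [0, 3/2, 3/2, 3/2, 3, -6]
R4 ← R4 − R1: [0, 1, -2, 1, -2, 2]
R3 ← R3 + (4/3)·R2: [0, 0, 3, 0, 4, -6]
R4 ← R4 − (2/3)·R2: [0, 0, -3, 0, -4, 6]
R4 ← R4 + R3: [0, 0, 0, 0, 0, 0]
3 nonzero rows, so rank(B) = 3.
B has 6 columns; by rank–nullity, nullity = 6 − 3 = 3.

3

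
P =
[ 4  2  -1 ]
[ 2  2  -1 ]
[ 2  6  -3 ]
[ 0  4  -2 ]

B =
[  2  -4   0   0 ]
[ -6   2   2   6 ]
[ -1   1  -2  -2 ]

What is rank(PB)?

2

First compute PB:
[[ -3, -13,   6,  14],
 [ -7,  -5,   6,  14],
 [-29,   1,  18,  42],
 [-22,   6,  12,  28]]
Now row reduce the product.
R2 ← R2 − (7/3)·R1: [0, 76/3, -8, -56/3]
R3 ← R3 − (29/3)·R1: [0, 380/3, -40, -280/3]
R4 ← R4 − (22/3)·R1: [0, 304/3, -32, -224/3]
R3 ← R3 − (5)·R2: [0, 0, 0, 0]
R4 ← R4 − (4)·R2: [0, 0, 0, 0]
2 nonzero rows, so rank(PB) = 2.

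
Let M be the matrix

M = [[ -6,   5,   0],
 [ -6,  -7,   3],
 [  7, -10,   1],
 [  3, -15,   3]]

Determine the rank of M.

3

Row reduce to echelon form.
R2 ← R2 − R1: [0, -12, 3]
R3 ← R3 + (7/6)·R1: [0, -25/6, 1]
R4 ← R4 + (1/2)·R1: [0, -25/2, 3]
R3 ← R3 − (25/72)·R2: [0, 0, -1/24]
R4 ← R4 − (25/24)·R2: [0, 0, -1/8]
R4 ← R4 − (3)·R3: [0, 0, 0]
Echelon form has 3 nonzero rows, so rank(M) = 3.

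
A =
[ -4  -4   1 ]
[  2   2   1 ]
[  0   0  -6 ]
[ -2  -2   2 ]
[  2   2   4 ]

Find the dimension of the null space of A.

1

Row reduce to echelon form.
R2 ← R2 + (1/2)·R1: [0, 0, 3/2]
R4 ← R4 − (1/2)·R1: [0, 0, 3/2]
R5 ← R5 + (1/2)·R1: [0, 0, 9/2]
R3 ← R3 + (4)·R2: [0, 0, 0]
R4 ← R4 − R2: [0, 0, 0]
R5 ← R5 − (3)·R2: [0, 0, 0]
2 nonzero rows, so rank(A) = 2.
A has 3 columns; by rank–nullity, nullity = 3 − 2 = 1.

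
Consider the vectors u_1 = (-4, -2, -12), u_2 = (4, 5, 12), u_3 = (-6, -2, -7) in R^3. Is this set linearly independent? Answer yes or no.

Form the matrix with these vectors as rows and row reduce.
R2 ← R2 + R1: [0, 3, 0]
R3 ← R3 − (3/2)·R1: [0, 1, 11]
R3 ← R3 − (1/3)·R2: [0, 0, 11]
3 nonzero rows, so the 3 vectors span a space of dimension 3.
Since 3 = 3, the vectors are linearly independent.

yes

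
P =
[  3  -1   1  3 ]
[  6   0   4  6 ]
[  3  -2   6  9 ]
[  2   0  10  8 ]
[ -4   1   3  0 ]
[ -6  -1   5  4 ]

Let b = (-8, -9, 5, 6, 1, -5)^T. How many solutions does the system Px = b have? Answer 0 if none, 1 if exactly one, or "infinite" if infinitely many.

0

Row reduce the augmented matrix [P | b].
R2 ← R2 − (2)·R1: [0, 2, 2, 0, 7]
R3 ← R3 − R1: [0, -1, 5, 6, 13]
R4 ← R4 − (2/3)·R1: [0, 2/3, 28/3, 6, 34/3]
R5 ← R5 + (4/3)·R1: [0, -1/3, 13/3, 4, -29/3]
R6 ← R6 + (2)·R1: [0, -3, 7, 10, -21]
R3 ← R3 + (1/2)·R2: [0, 0, 6, 6, 33/2]
R4 ← R4 − (1/3)·R2: [0, 0, 26/3, 6, 9]
R5 ← R5 + (1/6)·R2: [0, 0, 14/3, 4, -17/2]
R6 ← R6 + (3/2)·R2: [0, 0, 10, 10, -21/2]
R4 ← R4 − (13/9)·R3: [0, 0, 0, -8/3, -89/6]
R5 ← R5 − (7/9)·R3: [0, 0, 0, -2/3, -64/3]
R6 ← R6 − (5/3)·R3: [0, 0, 0, 0, -38]
R5 ← R5 − (1/4)·R4: [0, 0, 0, 0, -141/8]
R6 ← R6 − (304/141)·R5: [0, 0, 0, 0, 0]
The echelon form has 5 nonzero rows; the last pivot sits in the augmented column, so rank(P) = 4 but rank([P|b]) = 5.
Since the ranks differ, the system is inconsistent.
It has no solutions.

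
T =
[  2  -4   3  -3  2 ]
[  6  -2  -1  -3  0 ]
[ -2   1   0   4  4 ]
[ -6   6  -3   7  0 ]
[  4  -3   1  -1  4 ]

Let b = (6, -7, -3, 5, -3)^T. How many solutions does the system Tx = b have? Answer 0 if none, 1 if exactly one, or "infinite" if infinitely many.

Row reduce the augmented matrix [T | b].
R2 ← R2 − (3)·R1: [0, 10, -10, 6, -6, -25]
R3 ← R3 + R1: [0, -3, 3, 1, 6, 3]
R4 ← R4 + (3)·R1: [0, -6, 6, -2, 6, 23]
R5 ← R5 − (2)·R1: [0, 5, -5, 5, 0, -15]
R3 ← R3 + (3/10)·R2: [0, 0, 0, 14/5, 21/5, -9/2]
R4 ← R4 + (3/5)·R2: [0, 0, 0, 8/5, 12/5, 8]
R5 ← R5 − (1/2)·R2: [0, 0, 0, 2, 3, -5/2]
R4 ← R4 − (4/7)·R3: [0, 0, 0, 0, 0, 74/7]
R5 ← R5 − (5/7)·R3: [0, 0, 0, 0, 0, 5/7]
R5 ← R5 − (5/74)·R4: [0, 0, 0, 0, 0, 0]
The echelon form has 4 nonzero rows; the last pivot sits in the augmented column, so rank(T) = 3 but rank([T|b]) = 4.
Since the ranks differ, the system is inconsistent.
It has no solutions.

0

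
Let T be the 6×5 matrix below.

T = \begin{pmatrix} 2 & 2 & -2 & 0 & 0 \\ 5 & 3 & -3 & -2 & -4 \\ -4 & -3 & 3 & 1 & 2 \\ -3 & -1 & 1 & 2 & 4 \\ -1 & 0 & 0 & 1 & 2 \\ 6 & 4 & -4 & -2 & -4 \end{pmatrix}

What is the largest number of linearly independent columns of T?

Row reduce to echelon form.
R2 ← R2 − (5/2)·R1: [0, -2, 2, -2, -4]
R3 ← R3 + (2)·R1: [0, 1, -1, 1, 2]
R4 ← R4 + (3/2)·R1: [0, 2, -2, 2, 4]
R5 ← R5 + (1/2)·R1: [0, 1, -1, 1, 2]
R6 ← R6 − (3)·R1: [0, -2, 2, -2, -4]
R3 ← R3 + (1/2)·R2: [0, 0, 0, 0, 0]
R4 ← R4 + R2: [0, 0, 0, 0, 0]
R5 ← R5 + (1/2)·R2: [0, 0, 0, 0, 0]
R6 ← R6 − R2: [0, 0, 0, 0, 0]
Echelon form has 2 nonzero rows, so rank(T) = 2.
The rank gives the maximum number of linearly independent columns: 2.

2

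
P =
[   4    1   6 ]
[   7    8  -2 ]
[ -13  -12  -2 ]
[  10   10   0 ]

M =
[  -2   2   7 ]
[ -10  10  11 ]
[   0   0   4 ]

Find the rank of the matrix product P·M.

2

First compute PM:
[[-18,  18,  63],
 [-94,  94, 129],
 [146, -146, -231],
 [-120, 120, 180]]
Now row reduce the product.
R2 ← R2 − (47/9)·R1: [0, 0, -200]
R3 ← R3 + (73/9)·R1: [0, 0, 280]
R4 ← R4 − (20/3)·R1: [0, 0, -240]
R3 ← R3 + (7/5)·R2: [0, 0, 0]
R4 ← R4 − (6/5)·R2: [0, 0, 0]
2 nonzero rows, so rank(PM) = 2.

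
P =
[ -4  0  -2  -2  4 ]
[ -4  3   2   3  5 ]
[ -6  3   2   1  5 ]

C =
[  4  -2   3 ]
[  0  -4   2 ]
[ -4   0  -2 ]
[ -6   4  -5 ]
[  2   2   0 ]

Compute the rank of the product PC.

2

First compute PC:
[[ 12,   8,   2],
 [-32,  18, -25],
 [-28,  14, -21]]
Now row reduce the product.
R2 ← R2 + (8/3)·R1: [0, 118/3, -59/3]
R3 ← R3 + (7/3)·R1: [0, 98/3, -49/3]
R3 ← R3 − (49/59)·R2: [0, 0, 0]
2 nonzero rows, so rank(PC) = 2.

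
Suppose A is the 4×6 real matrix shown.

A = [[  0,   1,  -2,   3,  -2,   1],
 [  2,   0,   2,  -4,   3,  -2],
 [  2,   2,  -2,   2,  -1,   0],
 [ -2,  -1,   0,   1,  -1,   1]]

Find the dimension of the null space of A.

4

Row reduce to echelon form.
Swap R1 ↔ R2
R3 ← R3 − R1: [0, 2, -4, 6, -4, 2]
R4 ← R4 + R1: [0, -1, 2, -3, 2, -1]
R3 ← R3 − (2)·R2: [0, 0, 0, 0, 0, 0]
R4 ← R4 + R2: [0, 0, 0, 0, 0, 0]
2 nonzero rows, so rank(A) = 2.
A has 6 columns; by rank–nullity, nullity = 6 − 2 = 4.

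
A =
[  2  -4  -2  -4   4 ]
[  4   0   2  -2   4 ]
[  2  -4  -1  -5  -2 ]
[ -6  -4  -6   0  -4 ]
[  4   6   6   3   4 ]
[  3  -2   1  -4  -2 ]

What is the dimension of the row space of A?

Row reduce to echelon form.
R2 ← R2 − (2)·R1: [0, 8, 6, 6, -4]
R3 ← R3 − R1: [0, 0, 1, -1, -6]
R4 ← R4 + (3)·R1: [0, -16, -12, -12, 8]
R5 ← R5 − (2)·R1: [0, 14, 10, 11, -4]
R6 ← R6 − (3/2)·R1: [0, 4, 4, 2, -8]
R4 ← R4 + (2)·R2: [0, 0, 0, 0, 0]
R5 ← R5 − (7/4)·R2: [0, 0, -1/2, 1/2, 3]
R6 ← R6 − (1/2)·R2: [0, 0, 1, -1, -6]
R5 ← R5 + (1/2)·R3: [0, 0, 0, 0, 0]
R6 ← R6 − R3: [0, 0, 0, 0, 0]
Echelon form has 3 nonzero rows, so rank(A) = 3.
The row space has dimension equal to the rank: 3.

3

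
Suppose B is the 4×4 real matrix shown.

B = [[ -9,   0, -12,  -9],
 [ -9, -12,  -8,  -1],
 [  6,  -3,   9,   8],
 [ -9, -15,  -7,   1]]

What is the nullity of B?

Row reduce to echelon form.
R2 ← R2 − R1: [0, -12, 4, 8]
R3 ← R3 + (2/3)·R1: [0, -3, 1, 2]
R4 ← R4 − R1: [0, -15, 5, 10]
R3 ← R3 − (1/4)·R2: [0, 0, 0, 0]
R4 ← R4 − (5/4)·R2: [0, 0, 0, 0]
2 nonzero rows, so rank(B) = 2.
B has 4 columns; by rank–nullity, nullity = 4 − 2 = 2.

2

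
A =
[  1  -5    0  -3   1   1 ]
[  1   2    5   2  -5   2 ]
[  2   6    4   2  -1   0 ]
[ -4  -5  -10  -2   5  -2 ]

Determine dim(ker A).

2

Row reduce to echelon form.
R2 ← R2 − R1: [0, 7, 5, 5, -6, 1]
R3 ← R3 − (2)·R1: [0, 16, 4, 8, -3, -2]
R4 ← R4 + (4)·R1: [0, -25, -10, -14, 9, 2]
R3 ← R3 − (16/7)·R2: [0, 0, -52/7, -24/7, 75/7, -30/7]
R4 ← R4 + (25/7)·R2: [0, 0, 55/7, 27/7, -87/7, 39/7]
R4 ← R4 + (55/52)·R3: [0, 0, 0, 3/13, -57/52, 27/26]
4 nonzero rows, so rank(A) = 4.
A has 6 columns; by rank–nullity, nullity = 6 − 4 = 2.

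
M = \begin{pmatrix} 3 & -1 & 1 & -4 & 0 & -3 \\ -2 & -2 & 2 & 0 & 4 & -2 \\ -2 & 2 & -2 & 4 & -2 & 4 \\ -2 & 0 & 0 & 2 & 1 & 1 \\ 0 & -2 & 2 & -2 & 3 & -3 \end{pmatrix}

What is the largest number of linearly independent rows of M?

Row reduce to echelon form.
R2 ← R2 + (2/3)·R1: [0, -8/3, 8/3, -8/3, 4, -4]
R3 ← R3 + (2/3)·R1: [0, 4/3, -4/3, 4/3, -2, 2]
R4 ← R4 + (2/3)·R1: [0, -2/3, 2/3, -2/3, 1, -1]
R3 ← R3 + (1/2)·R2: [0, 0, 0, 0, 0, 0]
R4 ← R4 − (1/4)·R2: [0, 0, 0, 0, 0, 0]
R5 ← R5 − (3/4)·R2: [0, 0, 0, 0, 0, 0]
Echelon form has 2 nonzero rows, so rank(M) = 2.
The rank gives the maximum number of linearly independent rows: 2.

2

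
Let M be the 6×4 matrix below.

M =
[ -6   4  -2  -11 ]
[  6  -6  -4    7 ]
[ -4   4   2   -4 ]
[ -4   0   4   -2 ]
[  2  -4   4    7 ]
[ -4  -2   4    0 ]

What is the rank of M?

4

Row reduce to echelon form.
R2 ← R2 + R1: [0, -2, -6, -4]
R3 ← R3 − (2/3)·R1: [0, 4/3, 10/3, 10/3]
R4 ← R4 − (2/3)·R1: [0, -8/3, 16/3, 16/3]
R5 ← R5 + (1/3)·R1: [0, -8/3, 10/3, 10/3]
R6 ← R6 − (2/3)·R1: [0, -14/3, 16/3, 22/3]
R3 ← R3 + (2/3)·R2: [0, 0, -2/3, 2/3]
R4 ← R4 − (4/3)·R2: [0, 0, 40/3, 32/3]
R5 ← R5 − (4/3)·R2: [0, 0, 34/3, 26/3]
R6 ← R6 − (7/3)·R2: [0, 0, 58/3, 50/3]
R4 ← R4 + (20)·R3: [0, 0, 0, 24]
R5 ← R5 + (17)·R3: [0, 0, 0, 20]
R6 ← R6 + (29)·R3: [0, 0, 0, 36]
R5 ← R5 − (5/6)·R4: [0, 0, 0, 0]
R6 ← R6 − (3/2)·R4: [0, 0, 0, 0]
Echelon form has 4 nonzero rows, so rank(M) = 4.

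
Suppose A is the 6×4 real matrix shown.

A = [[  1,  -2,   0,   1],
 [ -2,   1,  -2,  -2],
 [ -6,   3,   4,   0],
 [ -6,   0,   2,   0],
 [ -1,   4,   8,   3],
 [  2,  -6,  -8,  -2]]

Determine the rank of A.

Row reduce to echelon form.
R2 ← R2 + (2)·R1: [0, -3, -2, 0]
R3 ← R3 + (6)·R1: [0, -9, 4, 6]
R4 ← R4 + (6)·R1: [0, -12, 2, 6]
R5 ← R5 + R1: [0, 2, 8, 4]
R6 ← R6 − (2)·R1: [0, -2, -8, -4]
R3 ← R3 − (3)·R2: [0, 0, 10, 6]
R4 ← R4 − (4)·R2: [0, 0, 10, 6]
R5 ← R5 + (2/3)·R2: [0, 0, 20/3, 4]
R6 ← R6 − (2/3)·R2: [0, 0, -20/3, -4]
R4 ← R4 − R3: [0, 0, 0, 0]
R5 ← R5 − (2/3)·R3: [0, 0, 0, 0]
R6 ← R6 + (2/3)·R3: [0, 0, 0, 0]
Echelon form has 3 nonzero rows, so rank(A) = 3.

3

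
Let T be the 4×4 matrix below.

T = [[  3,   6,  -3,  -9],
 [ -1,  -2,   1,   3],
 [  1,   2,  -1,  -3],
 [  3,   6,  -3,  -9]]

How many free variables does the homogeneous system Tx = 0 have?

Row reduce to echelon form.
R2 ← R2 + (1/3)·R1: [0, 0, 0, 0]
R3 ← R3 − (1/3)·R1: [0, 0, 0, 0]
R4 ← R4 − R1: [0, 0, 0, 0]
1 nonzero row, so rank(T) = 1.
T has 4 columns; by rank–nullity, nullity = 4 − 1 = 3.

3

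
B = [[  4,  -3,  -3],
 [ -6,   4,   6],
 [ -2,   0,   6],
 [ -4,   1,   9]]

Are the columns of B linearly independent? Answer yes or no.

no

Row reduce B to echelon form.
R2 ← R2 + (3/2)·R1: [0, -1/2, 3/2]
R3 ← R3 + (1/2)·R1: [0, -3/2, 9/2]
R4 ← R4 + R1: [0, -2, 6]
R3 ← R3 − (3)·R2: [0, 0, 0]
R4 ← R4 − (4)·R2: [0, 0, 0]
2 pivots among 3 columns.
Only 2 < 3 pivot columns, so the columns are linearly dependent.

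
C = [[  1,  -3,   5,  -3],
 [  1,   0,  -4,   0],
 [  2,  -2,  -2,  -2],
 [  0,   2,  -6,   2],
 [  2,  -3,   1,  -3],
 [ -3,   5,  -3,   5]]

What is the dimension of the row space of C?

Row reduce to echelon form.
R2 ← R2 − R1: [0, 3, -9, 3]
R3 ← R3 − (2)·R1: [0, 4, -12, 4]
R5 ← R5 − (2)·R1: [0, 3, -9, 3]
R6 ← R6 + (3)·R1: [0, -4, 12, -4]
R3 ← R3 − (4/3)·R2: [0, 0, 0, 0]
R4 ← R4 − (2/3)·R2: [0, 0, 0, 0]
R5 ← R5 − R2: [0, 0, 0, 0]
R6 ← R6 + (4/3)·R2: [0, 0, 0, 0]
Echelon form has 2 nonzero rows, so rank(C) = 2.
The row space has dimension equal to the rank: 2.

2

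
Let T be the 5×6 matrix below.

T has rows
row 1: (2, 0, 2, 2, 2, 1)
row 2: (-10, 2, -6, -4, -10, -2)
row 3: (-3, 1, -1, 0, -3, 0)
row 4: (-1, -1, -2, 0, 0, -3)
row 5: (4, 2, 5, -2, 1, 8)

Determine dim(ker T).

Row reduce to echelon form.
R2 ← R2 + (5)·R1: [0, 2, 4, 6, 0, 3]
R3 ← R3 + (3/2)·R1: [0, 1, 2, 3, 0, 3/2]
R4 ← R4 + (1/2)·R1: [0, -1, -1, 1, 1, -5/2]
R5 ← R5 − (2)·R1: [0, 2, 1, -6, -3, 6]
R3 ← R3 − (1/2)·R2: [0, 0, 0, 0, 0, 0]
R4 ← R4 + (1/2)·R2: [0, 0, 1, 4, 1, -1]
R5 ← R5 − R2: [0, 0, -3, -12, -3, 3]
Swap R3 ↔ R4
R5 ← R5 + (3)·R3: [0, 0, 0, 0, 0, 0]
3 nonzero rows, so rank(T) = 3.
T has 6 columns; by rank–nullity, nullity = 6 − 3 = 3.

3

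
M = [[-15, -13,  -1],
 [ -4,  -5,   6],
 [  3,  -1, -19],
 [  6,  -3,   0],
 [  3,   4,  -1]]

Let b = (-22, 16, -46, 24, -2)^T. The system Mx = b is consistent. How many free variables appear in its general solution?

0

Row reduce the augmented matrix [M | b].
R2 ← R2 − (4/15)·R1: [0, -23/15, 94/15, 328/15]
R3 ← R3 + (1/5)·R1: [0, -18/5, -96/5, -252/5]
R4 ← R4 + (2/5)·R1: [0, -41/5, -2/5, 76/5]
R5 ← R5 + (1/5)·R1: [0, 7/5, -6/5, -32/5]
R3 ← R3 − (54/23)·R2: [0, 0, -780/23, -2340/23]
R4 ← R4 − (123/23)·R2: [0, 0, -780/23, -2340/23]
R5 ← R5 + (21/23)·R2: [0, 0, 104/23, 312/23]
R4 ← R4 − R3: [0, 0, 0, 0]
R5 ← R5 + (2/15)·R3: [0, 0, 0, 0]
The echelon form has 3 nonzero rows, and every pivot lies in the first 3 columns, so rank(M) = rank([M|b]) = 3.
The system is consistent.
Free variables = (unknowns) − (rank) = 3 − 3 = 0.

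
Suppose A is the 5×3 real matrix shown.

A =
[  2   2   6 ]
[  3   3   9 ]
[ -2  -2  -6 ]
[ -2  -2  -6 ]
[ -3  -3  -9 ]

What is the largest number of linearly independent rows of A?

Row reduce to echelon form.
R2 ← R2 − (3/2)·R1: [0, 0, 0]
R3 ← R3 + R1: [0, 0, 0]
R4 ← R4 + R1: [0, 0, 0]
R5 ← R5 + (3/2)·R1: [0, 0, 0]
Echelon form has 1 nonzero row, so rank(A) = 1.
The rank gives the maximum number of linearly independent rows: 1.

1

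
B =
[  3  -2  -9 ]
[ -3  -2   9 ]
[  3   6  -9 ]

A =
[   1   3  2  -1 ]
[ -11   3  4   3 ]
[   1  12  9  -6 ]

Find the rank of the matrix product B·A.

First compute BA:
[[ 16, -105, -83,  45],
 [ 28,  93,  67, -57],
 [-72, -81, -51,  69]]
Now row reduce the product.
R2 ← R2 − (7/4)·R1: [0, 1107/4, 849/4, -543/4]
R3 ← R3 + (9/2)·R1: [0, -1107/2, -849/2, 543/2]
R3 ← R3 + (2)·R2: [0, 0, 0, 0]
2 nonzero rows, so rank(BA) = 2.

2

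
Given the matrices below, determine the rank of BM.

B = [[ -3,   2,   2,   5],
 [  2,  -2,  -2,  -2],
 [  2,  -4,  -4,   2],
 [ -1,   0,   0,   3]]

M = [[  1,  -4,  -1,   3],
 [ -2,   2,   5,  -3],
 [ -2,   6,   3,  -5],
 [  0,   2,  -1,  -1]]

First compute BM:
[[-11,  38,  14, -30],
 [ 10, -28, -16,  24],
 [ 18, -36, -36,  36],
 [ -1,  10,  -2,  -6]]
Now row reduce the product.
R2 ← R2 + (10/11)·R1: [0, 72/11, -36/11, -36/11]
R3 ← R3 + (18/11)·R1: [0, 288/11, -144/11, -144/11]
R4 ← R4 − (1/11)·R1: [0, 72/11, -36/11, -36/11]
R3 ← R3 − (4)·R2: [0, 0, 0, 0]
R4 ← R4 − R2: [0, 0, 0, 0]
2 nonzero rows, so rank(BM) = 2.

2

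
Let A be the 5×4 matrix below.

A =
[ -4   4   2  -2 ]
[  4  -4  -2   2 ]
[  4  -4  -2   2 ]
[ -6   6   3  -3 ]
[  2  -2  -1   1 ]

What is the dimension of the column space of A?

Row reduce to echelon form.
R2 ← R2 + R1: [0, 0, 0, 0]
R3 ← R3 + R1: [0, 0, 0, 0]
R4 ← R4 − (3/2)·R1: [0, 0, 0, 0]
R5 ← R5 + (1/2)·R1: [0, 0, 0, 0]
Echelon form has 1 nonzero row, so rank(A) = 1.
The column space has dimension equal to the rank: 1.

1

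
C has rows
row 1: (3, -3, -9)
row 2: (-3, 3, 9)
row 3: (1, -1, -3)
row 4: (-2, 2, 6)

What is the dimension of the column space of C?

1

Row reduce to echelon form.
R2 ← R2 + R1: [0, 0, 0]
R3 ← R3 − (1/3)·R1: [0, 0, 0]
R4 ← R4 + (2/3)·R1: [0, 0, 0]
Echelon form has 1 nonzero row, so rank(C) = 1.
The column space has dimension equal to the rank: 1.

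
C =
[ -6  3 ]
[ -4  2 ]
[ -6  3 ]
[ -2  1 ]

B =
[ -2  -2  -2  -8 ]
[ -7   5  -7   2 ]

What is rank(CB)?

1

First compute CB:
[[ -9,  27,  -9,  54],
 [ -6,  18,  -6,  36],
 [ -9,  27,  -9,  54],
 [ -3,   9,  -3,  18]]
Now row reduce the product.
R2 ← R2 − (2/3)·R1: [0, 0, 0, 0]
R3 ← R3 − R1: [0, 0, 0, 0]
R4 ← R4 − (1/3)·R1: [0, 0, 0, 0]
1 nonzero row, so rank(CB) = 1.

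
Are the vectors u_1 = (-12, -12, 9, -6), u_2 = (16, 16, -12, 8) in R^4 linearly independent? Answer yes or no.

Form the matrix with these vectors as rows and row reduce.
R2 ← R2 + (4/3)·R1: [0, 0, 0, 0]
1 nonzero row, so the 2 vectors span a space of dimension 1.
Since 1 < 2, the vectors are linearly dependent.

no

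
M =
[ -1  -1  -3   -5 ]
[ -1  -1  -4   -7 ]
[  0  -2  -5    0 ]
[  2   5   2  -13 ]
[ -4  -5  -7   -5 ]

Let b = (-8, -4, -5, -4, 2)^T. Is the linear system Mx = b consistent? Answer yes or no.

no

Row reduce the augmented matrix [M | b].
R2 ← R2 − R1: [0, 0, -1, -2, 4]
R4 ← R4 + (2)·R1: [0, 3, -4, -23, -20]
R5 ← R5 − (4)·R1: [0, -1, 5, 15, 34]
Swap R2 ↔ R3
R4 ← R4 + (3/2)·R2: [0, 0, -23/2, -23, -55/2]
R5 ← R5 − (1/2)·R2: [0, 0, 15/2, 15, 73/2]
R4 ← R4 − (23/2)·R3: [0, 0, 0, 0, -147/2]
R5 ← R5 + (15/2)·R3: [0, 0, 0, 0, 133/2]
R5 ← R5 + (19/21)·R4: [0, 0, 0, 0, 0]
The echelon form has 4 nonzero rows; the last pivot sits in the augmented column, so rank(M) = 3 but rank([M|b]) = 4.
Since the ranks differ, the system is inconsistent.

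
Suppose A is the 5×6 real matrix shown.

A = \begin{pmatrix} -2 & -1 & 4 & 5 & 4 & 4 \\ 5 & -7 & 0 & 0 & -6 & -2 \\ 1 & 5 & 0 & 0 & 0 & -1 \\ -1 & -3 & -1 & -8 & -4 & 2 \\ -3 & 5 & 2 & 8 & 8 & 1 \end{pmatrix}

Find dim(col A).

4

Row reduce to echelon form.
R2 ← R2 + (5/2)·R1: [0, -19/2, 10, 25/2, 4, 8]
R3 ← R3 + (1/2)·R1: [0, 9/2, 2, 5/2, 2, 1]
R4 ← R4 − (1/2)·R1: [0, -5/2, -3, -21/2, -6, 0]
R5 ← R5 − (3/2)·R1: [0, 13/2, -4, 1/2, 2, -5]
R3 ← R3 + (9/19)·R2: [0, 0, 128/19, 160/19, 74/19, 91/19]
R4 ← R4 − (5/19)·R2: [0, 0, -107/19, -262/19, -134/19, -40/19]
R5 ← R5 + (13/19)·R2: [0, 0, 54/19, 172/19, 90/19, 9/19]
R4 ← R4 + (107/128)·R3: [0, 0, 0, -27/4, -243/64, 243/128]
R5 ← R5 − (27/64)·R3: [0, 0, 0, 11/2, 99/32, -99/64]
R5 ← R5 + (22/27)·R4: [0, 0, 0, 0, 0, 0]
Echelon form has 4 nonzero rows, so rank(A) = 4.
The column space has dimension equal to the rank: 4.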